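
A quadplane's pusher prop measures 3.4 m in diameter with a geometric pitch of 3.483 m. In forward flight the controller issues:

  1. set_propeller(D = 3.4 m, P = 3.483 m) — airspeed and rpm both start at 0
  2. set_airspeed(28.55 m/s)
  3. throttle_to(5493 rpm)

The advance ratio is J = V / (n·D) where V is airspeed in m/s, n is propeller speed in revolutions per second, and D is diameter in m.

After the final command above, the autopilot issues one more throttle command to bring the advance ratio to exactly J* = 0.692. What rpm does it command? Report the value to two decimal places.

rpm = 728.07

set_propeller: D = 3.4 m, P = 3.483 m (p = P/D = 1.024412); state ← (V=0, rpm=0)
set_airspeed(28.55): V ← 28.55 m/s
throttle_to(5493): rpm ← 5493
final state: V = 28.55 m/s, rpm = 5493 → n = rpm/60 = 91.550000 rev/s
target J* = 0.692; solve J* = V/(n·D) for n: n = V/(J*·D) = 28.55/(0.692 × 3.4) = 12.134478 rev/s
rpm = 60·n = 728.068684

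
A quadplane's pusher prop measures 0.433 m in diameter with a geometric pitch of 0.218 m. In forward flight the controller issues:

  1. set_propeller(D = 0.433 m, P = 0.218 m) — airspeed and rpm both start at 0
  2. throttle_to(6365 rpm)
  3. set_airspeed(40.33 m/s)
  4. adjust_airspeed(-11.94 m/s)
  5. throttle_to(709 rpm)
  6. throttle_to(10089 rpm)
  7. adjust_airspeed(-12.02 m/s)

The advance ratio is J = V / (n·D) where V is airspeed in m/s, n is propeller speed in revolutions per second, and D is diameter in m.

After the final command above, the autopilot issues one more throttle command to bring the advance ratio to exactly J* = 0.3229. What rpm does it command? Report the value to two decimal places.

rpm = 7024.96

set_propeller: D = 0.433 m, P = 0.218 m (p = P/D = 0.503464); state ← (V=0, rpm=0)
throttle_to(6365): rpm ← 6365
set_airspeed(40.33): V ← 40.33 m/s
adjust_airspeed(-11.94): V ← 40.33 -11.94 = 28.39 m/s
throttle_to(709): rpm ← 709
throttle_to(10089): rpm ← 10089
adjust_airspeed(-12.02): V ← 28.39 -12.02 = 16.37 m/s
final state: V = 16.37 m/s, rpm = 10089 → n = rpm/60 = 168.150000 rev/s
target J* = 0.3229; solve J* = V/(n·D) for n: n = V/(J*·D) = 16.37/(0.3229 × 0.433) = 117.082702 rev/s
rpm = 60·n = 7024.962147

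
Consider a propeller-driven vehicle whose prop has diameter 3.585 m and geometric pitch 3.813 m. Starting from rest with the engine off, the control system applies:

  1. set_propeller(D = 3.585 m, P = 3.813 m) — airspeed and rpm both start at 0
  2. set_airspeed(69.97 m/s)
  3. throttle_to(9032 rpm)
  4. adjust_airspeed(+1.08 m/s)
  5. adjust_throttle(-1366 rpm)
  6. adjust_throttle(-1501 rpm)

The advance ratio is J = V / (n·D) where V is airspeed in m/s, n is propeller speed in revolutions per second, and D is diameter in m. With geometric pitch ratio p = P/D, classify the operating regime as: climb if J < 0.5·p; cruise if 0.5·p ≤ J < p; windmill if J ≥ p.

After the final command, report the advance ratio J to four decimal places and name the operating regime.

set_propeller: D = 3.585 m, P = 3.813 m (p = P/D = 1.063598); state ← (V=0, rpm=0)
set_airspeed(69.97): V ← 69.97 m/s
throttle_to(9032): rpm ← 9032
adjust_airspeed(+1.08): V ← 69.97 +1.08 = 71.05 m/s
adjust_throttle(-1366): rpm ← 9032 -1366 = 7666
adjust_throttle(-1501): rpm ← 7666 -1501 = 6165
final state: V = 71.05 m/s, rpm = 6165 → n = rpm/60 = 102.750000 rev/s
J = V / (n·D) = 71.05 / (102.750000 × 3.585) = 0.192883
regime bands: climb J<0.5318 | cruise [0.5318, 1.0636) | windmill J≥1.0636
J = 0.1929 → climb

J = 0.1929, regime = climb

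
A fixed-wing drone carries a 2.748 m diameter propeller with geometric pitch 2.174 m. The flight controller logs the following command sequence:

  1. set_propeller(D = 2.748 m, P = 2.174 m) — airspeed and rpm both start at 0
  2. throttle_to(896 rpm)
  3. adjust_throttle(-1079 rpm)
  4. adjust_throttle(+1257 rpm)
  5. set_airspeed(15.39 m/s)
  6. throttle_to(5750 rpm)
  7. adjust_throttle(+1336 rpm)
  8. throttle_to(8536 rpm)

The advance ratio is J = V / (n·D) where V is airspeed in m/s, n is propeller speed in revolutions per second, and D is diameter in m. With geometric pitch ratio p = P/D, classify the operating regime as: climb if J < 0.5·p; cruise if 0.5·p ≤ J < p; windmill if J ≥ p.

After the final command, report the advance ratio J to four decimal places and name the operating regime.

set_propeller: D = 2.748 m, P = 2.174 m (p = P/D = 0.791121); state ← (V=0, rpm=0)
throttle_to(896): rpm ← 896
adjust_throttle(-1079): rpm ← 896 -1079 = -183
adjust_throttle(+1257): rpm ← -183 +1257 = 1074
set_airspeed(15.39): V ← 15.39 m/s
throttle_to(5750): rpm ← 5750
adjust_throttle(+1336): rpm ← 5750 +1336 = 7086
throttle_to(8536): rpm ← 8536
final state: V = 15.39 m/s, rpm = 8536 → n = rpm/60 = 142.266667 rev/s
J = V / (n·D) = 15.39 / (142.266667 × 2.748) = 0.039366
regime bands: climb J<0.3956 | cruise [0.3956, 0.7911) | windmill J≥0.7911
J = 0.0394 → climb

J = 0.0394, regime = climb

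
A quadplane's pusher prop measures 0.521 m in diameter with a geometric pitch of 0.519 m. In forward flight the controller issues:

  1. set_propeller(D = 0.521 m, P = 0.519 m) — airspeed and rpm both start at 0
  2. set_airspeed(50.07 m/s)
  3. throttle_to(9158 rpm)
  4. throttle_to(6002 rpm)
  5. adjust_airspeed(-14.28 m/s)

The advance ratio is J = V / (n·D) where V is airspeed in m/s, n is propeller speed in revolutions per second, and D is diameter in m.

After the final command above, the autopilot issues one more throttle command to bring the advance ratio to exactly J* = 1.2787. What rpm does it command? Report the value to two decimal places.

set_propeller: D = 0.521 m, P = 0.519 m (p = P/D = 0.996161); state ← (V=0, rpm=0)
set_airspeed(50.07): V ← 50.07 m/s
throttle_to(9158): rpm ← 9158
throttle_to(6002): rpm ← 6002
adjust_airspeed(-14.28): V ← 50.07 -14.28 = 35.79 m/s
final state: V = 35.79 m/s, rpm = 6002 → n = rpm/60 = 100.033333 rev/s
target J* = 1.2787; solve J* = V/(n·D) for n: n = V/(J*·D) = 35.79/(1.2787 × 0.521) = 53.722388 rev/s
rpm = 60·n = 3223.343286

rpm = 3223.34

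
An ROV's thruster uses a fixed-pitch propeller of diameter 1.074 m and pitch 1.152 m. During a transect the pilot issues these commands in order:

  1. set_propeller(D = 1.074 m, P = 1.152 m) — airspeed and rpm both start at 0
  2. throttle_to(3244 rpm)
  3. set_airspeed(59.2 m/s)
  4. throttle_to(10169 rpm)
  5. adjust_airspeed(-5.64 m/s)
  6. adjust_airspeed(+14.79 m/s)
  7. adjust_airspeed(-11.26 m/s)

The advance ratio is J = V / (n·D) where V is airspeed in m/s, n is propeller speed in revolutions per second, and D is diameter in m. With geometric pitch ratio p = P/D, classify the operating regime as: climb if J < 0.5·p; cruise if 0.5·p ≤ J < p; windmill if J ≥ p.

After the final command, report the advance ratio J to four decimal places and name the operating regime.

set_propeller: D = 1.074 m, P = 1.152 m (p = P/D = 1.072626); state ← (V=0, rpm=0)
throttle_to(3244): rpm ← 3244
set_airspeed(59.2): V ← 59.2 m/s
throttle_to(10169): rpm ← 10169
adjust_airspeed(-5.64): V ← 59.2 -5.64 = 53.56 m/s
adjust_airspeed(+14.79): V ← 53.56 +14.79 = 68.35 m/s
adjust_airspeed(-11.26): V ← 68.35 -11.26 = 57.09 m/s
final state: V = 57.09 m/s, rpm = 10169 → n = rpm/60 = 169.483333 rev/s
J = V / (n·D) = 57.09 / (169.483333 × 1.074) = 0.313638
regime bands: climb J<0.5363 | cruise [0.5363, 1.0726) | windmill J≥1.0726
J = 0.3136 → climb

J = 0.3136, regime = climb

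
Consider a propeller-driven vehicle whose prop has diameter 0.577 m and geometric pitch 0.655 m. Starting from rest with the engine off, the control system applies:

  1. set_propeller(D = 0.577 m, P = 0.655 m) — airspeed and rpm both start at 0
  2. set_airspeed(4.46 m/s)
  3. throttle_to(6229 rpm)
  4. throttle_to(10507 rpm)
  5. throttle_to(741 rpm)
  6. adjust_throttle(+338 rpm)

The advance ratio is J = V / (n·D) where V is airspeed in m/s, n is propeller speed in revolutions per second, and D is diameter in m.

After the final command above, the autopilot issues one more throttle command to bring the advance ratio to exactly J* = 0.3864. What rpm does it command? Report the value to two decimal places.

rpm = 1200.25

set_propeller: D = 0.577 m, P = 0.655 m (p = P/D = 1.135182); state ← (V=0, rpm=0)
set_airspeed(4.46): V ← 4.46 m/s
throttle_to(6229): rpm ← 6229
throttle_to(10507): rpm ← 10507
throttle_to(741): rpm ← 741
adjust_throttle(+338): rpm ← 741 +338 = 1079
final state: V = 4.46 m/s, rpm = 1079 → n = rpm/60 = 17.983333 rev/s
target J* = 0.3864; solve J* = V/(n·D) for n: n = V/(J*·D) = 4.46/(0.3864 × 0.577) = 20.004234 rev/s
rpm = 60·n = 1200.254045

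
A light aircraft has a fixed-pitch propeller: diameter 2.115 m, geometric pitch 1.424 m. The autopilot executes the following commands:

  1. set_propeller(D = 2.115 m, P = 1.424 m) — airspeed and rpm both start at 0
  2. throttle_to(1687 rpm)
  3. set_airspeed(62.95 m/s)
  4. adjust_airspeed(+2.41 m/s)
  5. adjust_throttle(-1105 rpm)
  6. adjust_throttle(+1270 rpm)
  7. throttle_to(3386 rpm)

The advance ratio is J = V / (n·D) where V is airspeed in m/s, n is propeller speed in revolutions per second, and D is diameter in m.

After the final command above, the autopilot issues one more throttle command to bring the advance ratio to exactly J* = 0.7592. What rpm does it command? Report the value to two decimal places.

rpm = 2442.29

set_propeller: D = 2.115 m, P = 1.424 m (p = P/D = 0.673286); state ← (V=0, rpm=0)
throttle_to(1687): rpm ← 1687
set_airspeed(62.95): V ← 62.95 m/s
adjust_airspeed(+2.41): V ← 62.95 +2.41 = 65.36 m/s
adjust_throttle(-1105): rpm ← 1687 -1105 = 582
adjust_throttle(+1270): rpm ← 582 +1270 = 1852
throttle_to(3386): rpm ← 3386
final state: V = 65.36 m/s, rpm = 3386 → n = rpm/60 = 56.433333 rev/s
target J* = 0.7592; solve J* = V/(n·D) for n: n = V/(J*·D) = 65.36/(0.7592 × 2.115) = 40.704786 rev/s
rpm = 60·n = 2442.287141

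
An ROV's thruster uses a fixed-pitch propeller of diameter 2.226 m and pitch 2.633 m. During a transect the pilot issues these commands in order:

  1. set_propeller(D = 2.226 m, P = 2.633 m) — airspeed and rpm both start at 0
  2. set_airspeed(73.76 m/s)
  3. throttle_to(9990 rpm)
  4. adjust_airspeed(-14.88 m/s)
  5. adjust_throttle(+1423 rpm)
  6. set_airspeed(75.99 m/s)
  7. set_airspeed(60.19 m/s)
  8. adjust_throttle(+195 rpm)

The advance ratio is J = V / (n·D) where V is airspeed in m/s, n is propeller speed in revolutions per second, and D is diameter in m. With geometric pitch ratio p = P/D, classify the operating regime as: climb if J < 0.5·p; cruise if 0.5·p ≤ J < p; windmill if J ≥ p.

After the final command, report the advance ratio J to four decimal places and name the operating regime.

set_propeller: D = 2.226 m, P = 2.633 m (p = P/D = 1.182839); state ← (V=0, rpm=0)
set_airspeed(73.76): V ← 73.76 m/s
throttle_to(9990): rpm ← 9990
adjust_airspeed(-14.88): V ← 73.76 -14.88 = 58.88 m/s
adjust_throttle(+1423): rpm ← 9990 +1423 = 11413
set_airspeed(75.99): V ← 75.99 m/s
set_airspeed(60.19): V ← 60.19 m/s
adjust_throttle(+195): rpm ← 11413 +195 = 11608
final state: V = 60.19 m/s, rpm = 11608 → n = rpm/60 = 193.466667 rev/s
J = V / (n·D) = 60.19 / (193.466667 × 2.226) = 0.139763
regime bands: climb J<0.5914 | cruise [0.5914, 1.1828) | windmill J≥1.1828
J = 0.1398 → climb

J = 0.1398, regime = climb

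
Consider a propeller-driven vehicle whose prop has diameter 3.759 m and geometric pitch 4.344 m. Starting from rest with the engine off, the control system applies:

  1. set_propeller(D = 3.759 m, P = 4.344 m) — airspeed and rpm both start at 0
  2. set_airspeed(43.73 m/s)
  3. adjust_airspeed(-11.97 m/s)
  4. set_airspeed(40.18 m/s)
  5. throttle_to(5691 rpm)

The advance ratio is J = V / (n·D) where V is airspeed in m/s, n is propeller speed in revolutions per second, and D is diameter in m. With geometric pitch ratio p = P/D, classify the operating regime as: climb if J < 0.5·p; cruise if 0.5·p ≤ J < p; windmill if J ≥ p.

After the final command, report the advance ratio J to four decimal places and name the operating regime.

set_propeller: D = 3.759 m, P = 4.344 m (p = P/D = 1.155626); state ← (V=0, rpm=0)
set_airspeed(43.73): V ← 43.73 m/s
adjust_airspeed(-11.97): V ← 43.73 -11.97 = 31.76 m/s
set_airspeed(40.18): V ← 40.18 m/s
throttle_to(5691): rpm ← 5691
final state: V = 40.18 m/s, rpm = 5691 → n = rpm/60 = 94.850000 rev/s
J = V / (n·D) = 40.18 / (94.850000 × 3.759) = 0.112694
regime bands: climb J<0.5778 | cruise [0.5778, 1.1556) | windmill J≥1.1556
J = 0.1127 → climb

J = 0.1127, regime = climb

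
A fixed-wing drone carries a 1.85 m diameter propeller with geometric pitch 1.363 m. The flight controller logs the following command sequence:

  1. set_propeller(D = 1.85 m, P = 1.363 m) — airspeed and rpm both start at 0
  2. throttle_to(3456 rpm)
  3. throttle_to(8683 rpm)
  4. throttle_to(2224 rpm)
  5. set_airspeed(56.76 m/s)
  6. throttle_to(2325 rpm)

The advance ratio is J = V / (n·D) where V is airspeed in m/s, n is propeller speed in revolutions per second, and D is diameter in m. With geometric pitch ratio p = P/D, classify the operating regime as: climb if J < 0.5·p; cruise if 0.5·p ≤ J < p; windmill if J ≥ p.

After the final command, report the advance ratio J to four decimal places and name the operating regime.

J = 0.7918, regime = windmill

set_propeller: D = 1.85 m, P = 1.363 m (p = P/D = 0.736757); state ← (V=0, rpm=0)
throttle_to(3456): rpm ← 3456
throttle_to(8683): rpm ← 8683
throttle_to(2224): rpm ← 2224
set_airspeed(56.76): V ← 56.76 m/s
throttle_to(2325): rpm ← 2325
final state: V = 56.76 m/s, rpm = 2325 → n = rpm/60 = 38.750000 rev/s
J = V / (n·D) = 56.76 / (38.750000 × 1.85) = 0.791770
regime bands: climb J<0.3684 | cruise [0.3684, 0.7368) | windmill J≥0.7368
J = 0.7918 → windmill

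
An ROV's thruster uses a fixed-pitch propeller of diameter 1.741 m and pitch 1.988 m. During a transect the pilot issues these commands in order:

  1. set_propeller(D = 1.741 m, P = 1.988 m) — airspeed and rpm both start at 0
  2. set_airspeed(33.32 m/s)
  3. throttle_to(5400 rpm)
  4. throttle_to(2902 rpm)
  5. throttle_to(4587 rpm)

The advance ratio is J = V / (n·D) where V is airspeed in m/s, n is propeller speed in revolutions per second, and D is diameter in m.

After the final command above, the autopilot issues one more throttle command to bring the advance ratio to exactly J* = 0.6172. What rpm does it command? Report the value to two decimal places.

rpm = 1860.51

set_propeller: D = 1.741 m, P = 1.988 m (p = P/D = 1.141872); state ← (V=0, rpm=0)
set_airspeed(33.32): V ← 33.32 m/s
throttle_to(5400): rpm ← 5400
throttle_to(2902): rpm ← 2902
throttle_to(4587): rpm ← 4587
final state: V = 33.32 m/s, rpm = 4587 → n = rpm/60 = 76.450000 rev/s
target J* = 0.6172; solve J* = V/(n·D) for n: n = V/(J*·D) = 33.32/(0.6172 × 1.741) = 31.008468 rev/s
rpm = 60·n = 1860.508055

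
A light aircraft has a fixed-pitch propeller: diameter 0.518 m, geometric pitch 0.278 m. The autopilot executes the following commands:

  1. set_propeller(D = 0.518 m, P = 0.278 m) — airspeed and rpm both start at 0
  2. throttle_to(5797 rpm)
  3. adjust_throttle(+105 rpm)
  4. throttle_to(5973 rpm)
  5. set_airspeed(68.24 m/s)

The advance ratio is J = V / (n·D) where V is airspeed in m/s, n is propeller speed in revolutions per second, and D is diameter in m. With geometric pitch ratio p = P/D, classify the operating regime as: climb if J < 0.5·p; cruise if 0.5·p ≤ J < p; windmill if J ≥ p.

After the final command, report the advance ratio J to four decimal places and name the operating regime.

J = 1.3233, regime = windmill

set_propeller: D = 0.518 m, P = 0.278 m (p = P/D = 0.536680); state ← (V=0, rpm=0)
throttle_to(5797): rpm ← 5797
adjust_throttle(+105): rpm ← 5797 +105 = 5902
throttle_to(5973): rpm ← 5973
set_airspeed(68.24): V ← 68.24 m/s
final state: V = 68.24 m/s, rpm = 5973 → n = rpm/60 = 99.550000 rev/s
J = V / (n·D) = 68.24 / (99.550000 × 0.518) = 1.323330
regime bands: climb J<0.2683 | cruise [0.2683, 0.5367) | windmill J≥0.5367
J = 1.3233 → windmill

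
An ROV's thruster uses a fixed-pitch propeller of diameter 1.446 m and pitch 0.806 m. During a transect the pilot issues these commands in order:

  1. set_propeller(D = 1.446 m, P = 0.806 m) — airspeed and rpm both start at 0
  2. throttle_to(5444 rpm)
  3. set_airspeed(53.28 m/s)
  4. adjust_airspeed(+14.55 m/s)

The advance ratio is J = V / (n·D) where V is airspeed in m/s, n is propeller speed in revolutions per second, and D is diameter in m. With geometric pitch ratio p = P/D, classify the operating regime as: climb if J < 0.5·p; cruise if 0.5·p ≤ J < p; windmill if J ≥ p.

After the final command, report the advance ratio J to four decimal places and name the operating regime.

J = 0.5170, regime = cruise

set_propeller: D = 1.446 m, P = 0.806 m (p = P/D = 0.557400); state ← (V=0, rpm=0)
throttle_to(5444): rpm ← 5444
set_airspeed(53.28): V ← 53.28 m/s
adjust_airspeed(+14.55): V ← 53.28 +14.55 = 67.83 m/s
final state: V = 67.83 m/s, rpm = 5444 → n = rpm/60 = 90.733333 rev/s
J = V / (n·D) = 67.83 / (90.733333 × 1.446) = 0.516995
regime bands: climb J<0.2787 | cruise [0.2787, 0.5574) | windmill J≥0.5574
J = 0.5170 → cruise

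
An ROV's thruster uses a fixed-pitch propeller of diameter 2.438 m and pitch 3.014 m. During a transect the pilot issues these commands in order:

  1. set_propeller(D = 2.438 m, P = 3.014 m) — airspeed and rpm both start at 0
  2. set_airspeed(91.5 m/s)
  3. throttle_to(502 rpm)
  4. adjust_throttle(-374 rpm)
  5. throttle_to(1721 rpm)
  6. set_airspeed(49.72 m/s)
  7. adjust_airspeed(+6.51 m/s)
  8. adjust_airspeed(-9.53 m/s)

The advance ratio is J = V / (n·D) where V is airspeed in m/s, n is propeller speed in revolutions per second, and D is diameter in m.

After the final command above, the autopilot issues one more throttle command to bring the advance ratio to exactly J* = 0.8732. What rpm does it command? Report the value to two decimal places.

rpm = 1316.20

set_propeller: D = 2.438 m, P = 3.014 m (p = P/D = 1.236259); state ← (V=0, rpm=0)
set_airspeed(91.5): V ← 91.5 m/s
throttle_to(502): rpm ← 502
adjust_throttle(-374): rpm ← 502 -374 = 128
throttle_to(1721): rpm ← 1721
set_airspeed(49.72): V ← 49.72 m/s
adjust_airspeed(+6.51): V ← 49.72 +6.51 = 56.23 m/s
adjust_airspeed(-9.53): V ← 56.23 -9.53 = 46.7 m/s
final state: V = 46.7 m/s, rpm = 1721 → n = rpm/60 = 28.683333 rev/s
target J* = 0.8732; solve J* = V/(n·D) for n: n = V/(J*·D) = 46.7/(0.8732 × 2.438) = 21.936607 rev/s
rpm = 60·n = 1316.196412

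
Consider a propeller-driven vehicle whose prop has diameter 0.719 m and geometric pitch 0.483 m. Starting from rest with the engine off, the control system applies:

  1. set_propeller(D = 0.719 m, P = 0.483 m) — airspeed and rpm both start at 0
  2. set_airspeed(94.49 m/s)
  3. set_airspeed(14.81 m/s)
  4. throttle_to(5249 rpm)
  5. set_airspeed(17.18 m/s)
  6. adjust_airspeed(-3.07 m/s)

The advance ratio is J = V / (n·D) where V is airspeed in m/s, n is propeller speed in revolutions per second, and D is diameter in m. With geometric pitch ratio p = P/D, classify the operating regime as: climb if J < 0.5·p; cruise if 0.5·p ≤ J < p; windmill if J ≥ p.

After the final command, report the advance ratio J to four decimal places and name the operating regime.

J = 0.2243, regime = climb

set_propeller: D = 0.719 m, P = 0.483 m (p = P/D = 0.671766); state ← (V=0, rpm=0)
set_airspeed(94.49): V ← 94.49 m/s
set_airspeed(14.81): V ← 14.81 m/s
throttle_to(5249): rpm ← 5249
set_airspeed(17.18): V ← 17.18 m/s
adjust_airspeed(-3.07): V ← 17.18 -3.07 = 14.11 m/s
final state: V = 14.11 m/s, rpm = 5249 → n = rpm/60 = 87.483333 rev/s
J = V / (n·D) = 14.11 / (87.483333 × 0.719) = 0.224322
regime bands: climb J<0.3359 | cruise [0.3359, 0.6718) | windmill J≥0.6718
J = 0.2243 → climb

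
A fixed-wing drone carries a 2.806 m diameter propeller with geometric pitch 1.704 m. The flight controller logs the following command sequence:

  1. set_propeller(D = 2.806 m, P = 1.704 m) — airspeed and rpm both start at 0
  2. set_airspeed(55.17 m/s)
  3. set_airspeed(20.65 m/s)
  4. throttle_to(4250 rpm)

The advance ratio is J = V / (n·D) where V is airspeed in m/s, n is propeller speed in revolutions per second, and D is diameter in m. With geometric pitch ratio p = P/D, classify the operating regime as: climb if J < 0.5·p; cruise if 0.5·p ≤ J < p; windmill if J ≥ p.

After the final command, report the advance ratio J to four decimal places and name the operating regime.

J = 0.1039, regime = climb

set_propeller: D = 2.806 m, P = 1.704 m (p = P/D = 0.607270); state ← (V=0, rpm=0)
set_airspeed(55.17): V ← 55.17 m/s
set_airspeed(20.65): V ← 20.65 m/s
throttle_to(4250): rpm ← 4250
final state: V = 20.65 m/s, rpm = 4250 → n = rpm/60 = 70.833333 rev/s
J = V / (n·D) = 20.65 / (70.833333 × 2.806) = 0.103895
regime bands: climb J<0.3036 | cruise [0.3036, 0.6073) | windmill J≥0.6073
J = 0.1039 → climb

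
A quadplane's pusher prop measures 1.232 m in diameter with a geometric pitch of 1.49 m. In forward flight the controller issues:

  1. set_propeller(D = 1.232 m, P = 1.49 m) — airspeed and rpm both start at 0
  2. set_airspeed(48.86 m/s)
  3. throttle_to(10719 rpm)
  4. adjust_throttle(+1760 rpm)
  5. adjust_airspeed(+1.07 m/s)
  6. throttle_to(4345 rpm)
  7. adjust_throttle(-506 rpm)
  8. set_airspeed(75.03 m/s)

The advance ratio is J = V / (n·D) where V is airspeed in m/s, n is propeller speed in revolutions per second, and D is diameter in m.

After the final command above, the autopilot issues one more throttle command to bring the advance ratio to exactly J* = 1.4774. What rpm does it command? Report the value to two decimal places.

set_propeller: D = 1.232 m, P = 1.49 m (p = P/D = 1.209416); state ← (V=0, rpm=0)
set_airspeed(48.86): V ← 48.86 m/s
throttle_to(10719): rpm ← 10719
adjust_throttle(+1760): rpm ← 10719 +1760 = 12479
adjust_airspeed(+1.07): V ← 48.86 +1.07 = 49.93 m/s
throttle_to(4345): rpm ← 4345
adjust_throttle(-506): rpm ← 4345 -506 = 3839
set_airspeed(75.03): V ← 75.03 m/s
final state: V = 75.03 m/s, rpm = 3839 → n = rpm/60 = 63.983333 rev/s
target J* = 1.4774; solve J* = V/(n·D) for n: n = V/(J*·D) = 75.03/(1.4774 × 1.232) = 41.221723 rev/s
rpm = 60·n = 2473.303399

rpm = 2473.30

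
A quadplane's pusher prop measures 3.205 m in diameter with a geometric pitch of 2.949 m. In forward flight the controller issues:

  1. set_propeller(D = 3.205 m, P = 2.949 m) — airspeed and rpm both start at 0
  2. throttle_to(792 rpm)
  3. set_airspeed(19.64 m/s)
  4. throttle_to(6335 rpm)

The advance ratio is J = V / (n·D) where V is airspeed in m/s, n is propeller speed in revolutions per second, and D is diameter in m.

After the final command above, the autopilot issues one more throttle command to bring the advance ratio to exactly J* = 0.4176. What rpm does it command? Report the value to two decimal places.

rpm = 880.45

set_propeller: D = 3.205 m, P = 2.949 m (p = P/D = 0.920125); state ← (V=0, rpm=0)
throttle_to(792): rpm ← 792
set_airspeed(19.64): V ← 19.64 m/s
throttle_to(6335): rpm ← 6335
final state: V = 19.64 m/s, rpm = 6335 → n = rpm/60 = 105.583333 rev/s
target J* = 0.4176; solve J* = V/(n·D) for n: n = V/(J*·D) = 19.64/(0.4176 × 3.205) = 14.674150 rev/s
rpm = 60·n = 880.449011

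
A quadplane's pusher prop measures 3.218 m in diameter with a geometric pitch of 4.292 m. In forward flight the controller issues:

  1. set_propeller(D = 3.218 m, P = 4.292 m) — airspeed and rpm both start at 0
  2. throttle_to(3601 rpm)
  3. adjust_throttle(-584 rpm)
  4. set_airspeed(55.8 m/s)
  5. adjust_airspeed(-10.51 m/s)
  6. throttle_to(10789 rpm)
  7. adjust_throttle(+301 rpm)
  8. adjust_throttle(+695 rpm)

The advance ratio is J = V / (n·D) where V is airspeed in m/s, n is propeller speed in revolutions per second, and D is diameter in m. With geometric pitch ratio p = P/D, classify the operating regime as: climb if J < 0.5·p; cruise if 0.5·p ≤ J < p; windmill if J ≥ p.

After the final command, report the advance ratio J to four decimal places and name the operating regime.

J = 0.0717, regime = climb

set_propeller: D = 3.218 m, P = 4.292 m (p = P/D = 1.333748); state ← (V=0, rpm=0)
throttle_to(3601): rpm ← 3601
adjust_throttle(-584): rpm ← 3601 -584 = 3017
set_airspeed(55.8): V ← 55.8 m/s
adjust_airspeed(-10.51): V ← 55.8 -10.51 = 45.29 m/s
throttle_to(10789): rpm ← 10789
adjust_throttle(+301): rpm ← 10789 +301 = 11090
adjust_throttle(+695): rpm ← 11090 +695 = 11785
final state: V = 45.29 m/s, rpm = 11785 → n = rpm/60 = 196.416667 rev/s
J = V / (n·D) = 45.29 / (196.416667 × 3.218) = 0.071654
regime bands: climb J<0.6669 | cruise [0.6669, 1.3337) | windmill J≥1.3337
J = 0.0717 → climb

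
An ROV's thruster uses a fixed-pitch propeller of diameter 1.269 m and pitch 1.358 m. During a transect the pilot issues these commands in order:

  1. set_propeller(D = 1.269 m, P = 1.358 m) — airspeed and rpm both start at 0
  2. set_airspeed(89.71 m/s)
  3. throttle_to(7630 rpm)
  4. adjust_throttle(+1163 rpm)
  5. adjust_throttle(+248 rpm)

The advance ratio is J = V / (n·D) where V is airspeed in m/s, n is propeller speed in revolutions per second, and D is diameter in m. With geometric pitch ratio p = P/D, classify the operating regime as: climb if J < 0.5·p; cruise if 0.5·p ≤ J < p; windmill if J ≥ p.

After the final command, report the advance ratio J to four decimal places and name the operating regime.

J = 0.4692, regime = climb

set_propeller: D = 1.269 m, P = 1.358 m (p = P/D = 1.070134); state ← (V=0, rpm=0)
set_airspeed(89.71): V ← 89.71 m/s
throttle_to(7630): rpm ← 7630
adjust_throttle(+1163): rpm ← 7630 +1163 = 8793
adjust_throttle(+248): rpm ← 8793 +248 = 9041
final state: V = 89.71 m/s, rpm = 9041 → n = rpm/60 = 150.683333 rev/s
J = V / (n·D) = 89.71 / (150.683333 × 1.269) = 0.469152
regime bands: climb J<0.5351 | cruise [0.5351, 1.0701) | windmill J≥1.0701
J = 0.4692 → climb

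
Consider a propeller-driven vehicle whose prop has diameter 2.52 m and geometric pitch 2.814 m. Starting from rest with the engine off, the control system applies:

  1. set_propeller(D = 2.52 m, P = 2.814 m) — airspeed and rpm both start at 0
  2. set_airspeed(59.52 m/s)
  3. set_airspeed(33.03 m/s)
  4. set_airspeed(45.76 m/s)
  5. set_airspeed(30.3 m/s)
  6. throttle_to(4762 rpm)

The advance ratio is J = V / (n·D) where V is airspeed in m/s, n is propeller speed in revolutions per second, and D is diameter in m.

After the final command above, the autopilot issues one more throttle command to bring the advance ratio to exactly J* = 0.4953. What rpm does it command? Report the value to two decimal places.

rpm = 1456.55

set_propeller: D = 2.52 m, P = 2.814 m (p = P/D = 1.116667); state ← (V=0, rpm=0)
set_airspeed(59.52): V ← 59.52 m/s
set_airspeed(33.03): V ← 33.03 m/s
set_airspeed(45.76): V ← 45.76 m/s
set_airspeed(30.3): V ← 30.3 m/s
throttle_to(4762): rpm ← 4762
final state: V = 30.3 m/s, rpm = 4762 → n = rpm/60 = 79.366667 rev/s
target J* = 0.4953; solve J* = V/(n·D) for n: n = V/(J*·D) = 30.3/(0.4953 × 2.52) = 24.275812 rev/s
rpm = 60·n = 1456.548701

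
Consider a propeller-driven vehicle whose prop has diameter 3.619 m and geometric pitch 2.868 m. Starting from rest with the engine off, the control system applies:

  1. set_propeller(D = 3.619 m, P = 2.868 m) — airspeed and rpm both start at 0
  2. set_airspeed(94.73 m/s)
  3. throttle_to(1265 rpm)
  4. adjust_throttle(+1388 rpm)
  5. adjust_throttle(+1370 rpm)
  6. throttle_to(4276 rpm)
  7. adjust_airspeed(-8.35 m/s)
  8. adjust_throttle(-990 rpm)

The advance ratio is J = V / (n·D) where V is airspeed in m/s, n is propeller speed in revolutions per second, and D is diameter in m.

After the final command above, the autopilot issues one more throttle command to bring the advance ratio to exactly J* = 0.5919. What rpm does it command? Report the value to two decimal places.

set_propeller: D = 3.619 m, P = 2.868 m (p = P/D = 0.792484); state ← (V=0, rpm=0)
set_airspeed(94.73): V ← 94.73 m/s
throttle_to(1265): rpm ← 1265
adjust_throttle(+1388): rpm ← 1265 +1388 = 2653
adjust_throttle(+1370): rpm ← 2653 +1370 = 4023
throttle_to(4276): rpm ← 4276
adjust_airspeed(-8.35): V ← 94.73 -8.35 = 86.38 m/s
adjust_throttle(-990): rpm ← 4276 -990 = 3286
final state: V = 86.38 m/s, rpm = 3286 → n = rpm/60 = 54.766667 rev/s
target J* = 0.5919; solve J* = V/(n·D) for n: n = V/(J*·D) = 86.38/(0.5919 × 3.619) = 40.325176 rev/s
rpm = 60·n = 2419.510588

rpm = 2419.51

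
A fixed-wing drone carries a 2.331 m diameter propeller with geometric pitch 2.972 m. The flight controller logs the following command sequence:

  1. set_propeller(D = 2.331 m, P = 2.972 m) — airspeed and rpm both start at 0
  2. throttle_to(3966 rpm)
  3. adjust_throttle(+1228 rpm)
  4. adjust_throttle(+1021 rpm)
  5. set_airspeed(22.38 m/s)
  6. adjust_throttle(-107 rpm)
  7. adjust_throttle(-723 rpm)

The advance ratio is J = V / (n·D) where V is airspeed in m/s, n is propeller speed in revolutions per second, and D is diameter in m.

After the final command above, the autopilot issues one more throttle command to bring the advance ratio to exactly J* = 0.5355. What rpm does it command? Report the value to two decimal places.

rpm = 1075.75

set_propeller: D = 2.331 m, P = 2.972 m (p = P/D = 1.274989); state ← (V=0, rpm=0)
throttle_to(3966): rpm ← 3966
adjust_throttle(+1228): rpm ← 3966 +1228 = 5194
adjust_throttle(+1021): rpm ← 5194 +1021 = 6215
set_airspeed(22.38): V ← 22.38 m/s
adjust_throttle(-107): rpm ← 6215 -107 = 6108
adjust_throttle(-723): rpm ← 6108 -723 = 5385
final state: V = 22.38 m/s, rpm = 5385 → n = rpm/60 = 89.750000 rev/s
target J* = 0.5355; solve J* = V/(n·D) for n: n = V/(J*·D) = 22.38/(0.5355 × 2.331) = 17.929094 rev/s
rpm = 60·n = 1075.745614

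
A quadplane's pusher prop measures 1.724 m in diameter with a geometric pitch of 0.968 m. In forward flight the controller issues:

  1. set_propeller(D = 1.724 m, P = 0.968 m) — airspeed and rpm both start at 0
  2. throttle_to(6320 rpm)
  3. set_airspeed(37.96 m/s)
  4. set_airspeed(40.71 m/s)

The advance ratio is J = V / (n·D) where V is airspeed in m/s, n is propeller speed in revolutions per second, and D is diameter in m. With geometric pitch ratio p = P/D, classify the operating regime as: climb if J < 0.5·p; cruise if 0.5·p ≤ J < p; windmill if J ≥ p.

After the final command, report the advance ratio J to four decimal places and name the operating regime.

set_propeller: D = 1.724 m, P = 0.968 m (p = P/D = 0.561485); state ← (V=0, rpm=0)
throttle_to(6320): rpm ← 6320
set_airspeed(37.96): V ← 37.96 m/s
set_airspeed(40.71): V ← 40.71 m/s
final state: V = 40.71 m/s, rpm = 6320 → n = rpm/60 = 105.333333 rev/s
J = V / (n·D) = 40.71 / (105.333333 × 1.724) = 0.224181
regime bands: climb J<0.2807 | cruise [0.2807, 0.5615) | windmill J≥0.5615
J = 0.2242 → climb

J = 0.2242, regime = climb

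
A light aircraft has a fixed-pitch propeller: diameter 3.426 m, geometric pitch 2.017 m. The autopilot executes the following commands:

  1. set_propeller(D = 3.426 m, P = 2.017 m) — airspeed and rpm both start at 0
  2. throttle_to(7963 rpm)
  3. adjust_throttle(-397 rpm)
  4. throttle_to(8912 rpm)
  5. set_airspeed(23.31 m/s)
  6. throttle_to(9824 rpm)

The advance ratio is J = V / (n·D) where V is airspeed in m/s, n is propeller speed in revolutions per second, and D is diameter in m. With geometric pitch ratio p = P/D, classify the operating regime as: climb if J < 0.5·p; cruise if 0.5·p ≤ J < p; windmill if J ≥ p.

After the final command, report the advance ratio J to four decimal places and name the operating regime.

set_propeller: D = 3.426 m, P = 2.017 m (p = P/D = 0.588733); state ← (V=0, rpm=0)
throttle_to(7963): rpm ← 7963
adjust_throttle(-397): rpm ← 7963 -397 = 7566
throttle_to(8912): rpm ← 8912
set_airspeed(23.31): V ← 23.31 m/s
throttle_to(9824): rpm ← 9824
final state: V = 23.31 m/s, rpm = 9824 → n = rpm/60 = 163.733333 rev/s
J = V / (n·D) = 23.31 / (163.733333 × 3.426) = 0.041554
regime bands: climb J<0.2944 | cruise [0.2944, 0.5887) | windmill J≥0.5887
J = 0.0416 → climb

J = 0.0416, regime = climb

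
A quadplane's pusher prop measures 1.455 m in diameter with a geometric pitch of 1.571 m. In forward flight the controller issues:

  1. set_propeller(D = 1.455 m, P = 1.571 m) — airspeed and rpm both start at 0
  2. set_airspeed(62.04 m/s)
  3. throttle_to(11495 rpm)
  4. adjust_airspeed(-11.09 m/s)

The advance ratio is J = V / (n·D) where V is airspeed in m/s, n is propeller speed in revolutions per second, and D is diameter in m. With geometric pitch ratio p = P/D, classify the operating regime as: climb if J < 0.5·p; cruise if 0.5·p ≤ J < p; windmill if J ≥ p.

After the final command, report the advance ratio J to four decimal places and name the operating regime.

J = 0.1828, regime = climb

set_propeller: D = 1.455 m, P = 1.571 m (p = P/D = 1.079725); state ← (V=0, rpm=0)
set_airspeed(62.04): V ← 62.04 m/s
throttle_to(11495): rpm ← 11495
adjust_airspeed(-11.09): V ← 62.04 -11.09 = 50.95 m/s
final state: V = 50.95 m/s, rpm = 11495 → n = rpm/60 = 191.583333 rev/s
J = V / (n·D) = 50.95 / (191.583333 × 1.455) = 0.182778
regime bands: climb J<0.5399 | cruise [0.5399, 1.0797) | windmill J≥1.0797
J = 0.1828 → climb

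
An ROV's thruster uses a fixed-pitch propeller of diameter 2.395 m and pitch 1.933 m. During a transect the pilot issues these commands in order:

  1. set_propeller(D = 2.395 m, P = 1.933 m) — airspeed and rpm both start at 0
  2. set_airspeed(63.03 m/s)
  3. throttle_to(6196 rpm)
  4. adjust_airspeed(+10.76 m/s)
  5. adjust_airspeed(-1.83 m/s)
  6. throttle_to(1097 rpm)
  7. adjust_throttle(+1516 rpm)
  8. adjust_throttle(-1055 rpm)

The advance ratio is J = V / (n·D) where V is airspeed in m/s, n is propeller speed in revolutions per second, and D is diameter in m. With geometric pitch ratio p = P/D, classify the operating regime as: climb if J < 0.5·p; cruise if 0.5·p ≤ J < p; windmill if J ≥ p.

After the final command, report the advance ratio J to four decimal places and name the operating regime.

set_propeller: D = 2.395 m, P = 1.933 m (p = P/D = 0.807098); state ← (V=0, rpm=0)
set_airspeed(63.03): V ← 63.03 m/s
throttle_to(6196): rpm ← 6196
adjust_airspeed(+10.76): V ← 63.03 +10.76 = 73.79 m/s
adjust_airspeed(-1.83): V ← 73.79 -1.83 = 71.96 m/s
throttle_to(1097): rpm ← 1097
adjust_throttle(+1516): rpm ← 1097 +1516 = 2613
adjust_throttle(-1055): rpm ← 2613 -1055 = 1558
final state: V = 71.96 m/s, rpm = 1558 → n = rpm/60 = 25.966667 rev/s
J = V / (n·D) = 71.96 / (25.966667 × 2.395) = 1.157096
regime bands: climb J<0.4035 | cruise [0.4035, 0.8071) | windmill J≥0.8071
J = 1.1571 → windmill

J = 1.1571, regime = windmill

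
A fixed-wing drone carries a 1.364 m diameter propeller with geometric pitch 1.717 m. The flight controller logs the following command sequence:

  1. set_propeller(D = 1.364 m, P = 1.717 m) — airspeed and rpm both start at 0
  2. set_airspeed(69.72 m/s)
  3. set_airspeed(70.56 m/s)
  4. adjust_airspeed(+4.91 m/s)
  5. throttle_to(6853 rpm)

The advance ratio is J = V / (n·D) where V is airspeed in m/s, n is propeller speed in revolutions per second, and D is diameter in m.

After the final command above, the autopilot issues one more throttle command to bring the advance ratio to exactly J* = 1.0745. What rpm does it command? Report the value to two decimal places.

set_propeller: D = 1.364 m, P = 1.717 m (p = P/D = 1.258798); state ← (V=0, rpm=0)
set_airspeed(69.72): V ← 69.72 m/s
set_airspeed(70.56): V ← 70.56 m/s
adjust_airspeed(+4.91): V ← 70.56 +4.91 = 75.47 m/s
throttle_to(6853): rpm ← 6853
final state: V = 75.47 m/s, rpm = 6853 → n = rpm/60 = 114.216667 rev/s
target J* = 1.0745; solve J* = V/(n·D) for n: n = V/(J*·D) = 75.47/(1.0745 × 1.364) = 51.493636 rev/s
rpm = 60·n = 3089.618168

rpm = 3089.62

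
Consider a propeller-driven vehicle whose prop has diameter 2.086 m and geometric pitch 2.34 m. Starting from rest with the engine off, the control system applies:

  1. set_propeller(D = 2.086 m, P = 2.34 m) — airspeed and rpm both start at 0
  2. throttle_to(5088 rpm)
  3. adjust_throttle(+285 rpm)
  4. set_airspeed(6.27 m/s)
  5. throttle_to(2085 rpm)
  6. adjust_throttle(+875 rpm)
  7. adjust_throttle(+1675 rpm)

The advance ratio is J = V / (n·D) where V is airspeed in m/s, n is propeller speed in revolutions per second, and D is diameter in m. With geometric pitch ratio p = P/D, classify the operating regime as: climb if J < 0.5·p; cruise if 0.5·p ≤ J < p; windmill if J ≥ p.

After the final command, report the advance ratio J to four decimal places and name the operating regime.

J = 0.0389, regime = climb

set_propeller: D = 2.086 m, P = 2.34 m (p = P/D = 1.121764); state ← (V=0, rpm=0)
throttle_to(5088): rpm ← 5088
adjust_throttle(+285): rpm ← 5088 +285 = 5373
set_airspeed(6.27): V ← 6.27 m/s
throttle_to(2085): rpm ← 2085
adjust_throttle(+875): rpm ← 2085 +875 = 2960
adjust_throttle(+1675): rpm ← 2960 +1675 = 4635
final state: V = 6.27 m/s, rpm = 4635 → n = rpm/60 = 77.250000 rev/s
J = V / (n·D) = 6.27 / (77.250000 × 2.086) = 0.038909
regime bands: climb J<0.5609 | cruise [0.5609, 1.1218) | windmill J≥1.1218
J = 0.0389 → climb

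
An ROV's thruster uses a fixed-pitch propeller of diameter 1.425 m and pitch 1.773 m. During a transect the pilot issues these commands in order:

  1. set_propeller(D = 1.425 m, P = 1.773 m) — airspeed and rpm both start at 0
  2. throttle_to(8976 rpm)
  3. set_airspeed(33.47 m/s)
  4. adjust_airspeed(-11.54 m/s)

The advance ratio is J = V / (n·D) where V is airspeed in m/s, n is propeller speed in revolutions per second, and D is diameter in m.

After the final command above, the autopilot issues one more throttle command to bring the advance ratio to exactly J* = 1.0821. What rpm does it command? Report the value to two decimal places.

rpm = 853.31

set_propeller: D = 1.425 m, P = 1.773 m (p = P/D = 1.244211); state ← (V=0, rpm=0)
throttle_to(8976): rpm ← 8976
set_airspeed(33.47): V ← 33.47 m/s
adjust_airspeed(-11.54): V ← 33.47 -11.54 = 21.93 m/s
final state: V = 21.93 m/s, rpm = 8976 → n = rpm/60 = 149.600000 rev/s
target J* = 1.0821; solve J* = V/(n·D) for n: n = V/(J*·D) = 21.93/(1.0821 × 1.425) = 14.221859 rev/s
rpm = 60·n = 853.311543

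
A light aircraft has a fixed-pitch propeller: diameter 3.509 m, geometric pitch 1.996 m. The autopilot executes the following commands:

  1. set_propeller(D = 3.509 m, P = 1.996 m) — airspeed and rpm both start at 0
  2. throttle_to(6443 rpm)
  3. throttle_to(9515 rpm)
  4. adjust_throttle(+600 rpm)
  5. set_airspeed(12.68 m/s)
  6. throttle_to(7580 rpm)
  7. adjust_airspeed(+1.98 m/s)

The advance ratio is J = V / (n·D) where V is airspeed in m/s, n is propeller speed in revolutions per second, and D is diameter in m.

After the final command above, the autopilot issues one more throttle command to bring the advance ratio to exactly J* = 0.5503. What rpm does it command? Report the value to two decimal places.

set_propeller: D = 3.509 m, P = 1.996 m (p = P/D = 0.568823); state ← (V=0, rpm=0)
throttle_to(6443): rpm ← 6443
throttle_to(9515): rpm ← 9515
adjust_throttle(+600): rpm ← 9515 +600 = 10115
set_airspeed(12.68): V ← 12.68 m/s
throttle_to(7580): rpm ← 7580
adjust_airspeed(+1.98): V ← 12.68 +1.98 = 14.66 m/s
final state: V = 14.66 m/s, rpm = 7580 → n = rpm/60 = 126.333333 rev/s
target J* = 0.5503; solve J* = V/(n·D) for n: n = V/(J*·D) = 14.66/(0.5503 × 3.509) = 7.591911 rev/s
rpm = 60·n = 455.514640

rpm = 455.51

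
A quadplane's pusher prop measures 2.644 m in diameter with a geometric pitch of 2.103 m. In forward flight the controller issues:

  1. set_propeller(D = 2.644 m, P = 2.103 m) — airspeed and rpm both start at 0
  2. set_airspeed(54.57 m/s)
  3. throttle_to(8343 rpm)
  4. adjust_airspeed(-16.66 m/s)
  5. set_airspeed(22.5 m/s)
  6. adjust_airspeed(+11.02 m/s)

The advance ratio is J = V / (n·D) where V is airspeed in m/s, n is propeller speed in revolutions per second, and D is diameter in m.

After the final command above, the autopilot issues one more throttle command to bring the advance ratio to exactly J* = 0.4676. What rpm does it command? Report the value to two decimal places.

set_propeller: D = 2.644 m, P = 2.103 m (p = P/D = 0.795386); state ← (V=0, rpm=0)
set_airspeed(54.57): V ← 54.57 m/s
throttle_to(8343): rpm ← 8343
adjust_airspeed(-16.66): V ← 54.57 -16.66 = 37.91 m/s
set_airspeed(22.5): V ← 22.5 m/s
adjust_airspeed(+11.02): V ← 22.5 +11.02 = 33.52 m/s
final state: V = 33.52 m/s, rpm = 8343 → n = rpm/60 = 139.050000 rev/s
target J* = 0.4676; solve J* = V/(n·D) for n: n = V/(J*·D) = 33.52/(0.4676 × 2.644) = 27.112406 rev/s
rpm = 60·n = 1626.744350

rpm = 1626.74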